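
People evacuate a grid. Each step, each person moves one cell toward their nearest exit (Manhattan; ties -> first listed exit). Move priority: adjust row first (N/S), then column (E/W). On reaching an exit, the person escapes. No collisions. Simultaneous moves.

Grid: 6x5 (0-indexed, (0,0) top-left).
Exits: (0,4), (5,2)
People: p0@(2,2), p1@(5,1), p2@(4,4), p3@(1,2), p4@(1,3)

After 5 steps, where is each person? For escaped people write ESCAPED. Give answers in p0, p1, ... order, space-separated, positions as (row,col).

Step 1: p0:(2,2)->(3,2) | p1:(5,1)->(5,2)->EXIT | p2:(4,4)->(5,4) | p3:(1,2)->(0,2) | p4:(1,3)->(0,3)
Step 2: p0:(3,2)->(4,2) | p1:escaped | p2:(5,4)->(5,3) | p3:(0,2)->(0,3) | p4:(0,3)->(0,4)->EXIT
Step 3: p0:(4,2)->(5,2)->EXIT | p1:escaped | p2:(5,3)->(5,2)->EXIT | p3:(0,3)->(0,4)->EXIT | p4:escaped

ESCAPED ESCAPED ESCAPED ESCAPED ESCAPED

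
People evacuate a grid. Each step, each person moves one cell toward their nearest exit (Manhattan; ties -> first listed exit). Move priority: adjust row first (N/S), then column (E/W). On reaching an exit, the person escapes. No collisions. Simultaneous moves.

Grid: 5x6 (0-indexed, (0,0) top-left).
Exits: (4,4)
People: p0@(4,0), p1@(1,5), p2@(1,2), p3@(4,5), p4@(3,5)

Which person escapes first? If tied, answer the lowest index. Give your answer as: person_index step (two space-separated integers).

Step 1: p0:(4,0)->(4,1) | p1:(1,5)->(2,5) | p2:(1,2)->(2,2) | p3:(4,5)->(4,4)->EXIT | p4:(3,5)->(4,5)
Step 2: p0:(4,1)->(4,2) | p1:(2,5)->(3,5) | p2:(2,2)->(3,2) | p3:escaped | p4:(4,5)->(4,4)->EXIT
Step 3: p0:(4,2)->(4,3) | p1:(3,5)->(4,5) | p2:(3,2)->(4,2) | p3:escaped | p4:escaped
Step 4: p0:(4,3)->(4,4)->EXIT | p1:(4,5)->(4,4)->EXIT | p2:(4,2)->(4,3) | p3:escaped | p4:escaped
Step 5: p0:escaped | p1:escaped | p2:(4,3)->(4,4)->EXIT | p3:escaped | p4:escaped
Exit steps: [4, 4, 5, 1, 2]
First to escape: p3 at step 1

Answer: 3 1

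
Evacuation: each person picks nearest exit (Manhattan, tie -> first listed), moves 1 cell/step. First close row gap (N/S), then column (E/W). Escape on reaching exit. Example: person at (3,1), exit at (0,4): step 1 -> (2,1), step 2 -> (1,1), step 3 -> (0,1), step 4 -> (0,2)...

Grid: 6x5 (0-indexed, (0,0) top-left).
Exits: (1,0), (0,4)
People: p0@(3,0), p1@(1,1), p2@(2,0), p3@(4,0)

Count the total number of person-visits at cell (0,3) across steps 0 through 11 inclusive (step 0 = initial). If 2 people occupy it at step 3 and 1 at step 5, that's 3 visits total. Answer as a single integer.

Step 0: p0@(3,0) p1@(1,1) p2@(2,0) p3@(4,0) -> at (0,3): 0 [-], cum=0
Step 1: p0@(2,0) p1@ESC p2@ESC p3@(3,0) -> at (0,3): 0 [-], cum=0
Step 2: p0@ESC p1@ESC p2@ESC p3@(2,0) -> at (0,3): 0 [-], cum=0
Step 3: p0@ESC p1@ESC p2@ESC p3@ESC -> at (0,3): 0 [-], cum=0
Total visits = 0

Answer: 0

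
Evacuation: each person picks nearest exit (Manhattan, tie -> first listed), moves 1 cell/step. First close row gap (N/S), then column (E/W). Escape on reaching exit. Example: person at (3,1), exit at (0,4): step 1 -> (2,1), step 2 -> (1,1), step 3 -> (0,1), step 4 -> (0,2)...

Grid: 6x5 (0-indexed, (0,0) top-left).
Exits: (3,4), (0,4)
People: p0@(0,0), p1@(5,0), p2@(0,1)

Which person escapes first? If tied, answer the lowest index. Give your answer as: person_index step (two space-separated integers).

Answer: 2 3

Derivation:
Step 1: p0:(0,0)->(0,1) | p1:(5,0)->(4,0) | p2:(0,1)->(0,2)
Step 2: p0:(0,1)->(0,2) | p1:(4,0)->(3,0) | p2:(0,2)->(0,3)
Step 3: p0:(0,2)->(0,3) | p1:(3,0)->(3,1) | p2:(0,3)->(0,4)->EXIT
Step 4: p0:(0,3)->(0,4)->EXIT | p1:(3,1)->(3,2) | p2:escaped
Step 5: p0:escaped | p1:(3,2)->(3,3) | p2:escaped
Step 6: p0:escaped | p1:(3,3)->(3,4)->EXIT | p2:escaped
Exit steps: [4, 6, 3]
First to escape: p2 at step 3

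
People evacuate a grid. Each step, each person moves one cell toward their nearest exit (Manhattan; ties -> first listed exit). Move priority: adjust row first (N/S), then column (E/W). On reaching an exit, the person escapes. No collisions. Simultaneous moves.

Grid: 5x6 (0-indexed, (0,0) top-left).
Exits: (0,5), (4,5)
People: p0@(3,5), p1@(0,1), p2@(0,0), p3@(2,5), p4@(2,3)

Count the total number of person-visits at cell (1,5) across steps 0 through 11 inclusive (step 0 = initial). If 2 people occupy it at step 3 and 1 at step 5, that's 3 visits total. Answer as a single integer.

Answer: 1

Derivation:
Step 0: p0@(3,5) p1@(0,1) p2@(0,0) p3@(2,5) p4@(2,3) -> at (1,5): 0 [-], cum=0
Step 1: p0@ESC p1@(0,2) p2@(0,1) p3@(1,5) p4@(1,3) -> at (1,5): 1 [p3], cum=1
Step 2: p0@ESC p1@(0,3) p2@(0,2) p3@ESC p4@(0,3) -> at (1,5): 0 [-], cum=1
Step 3: p0@ESC p1@(0,4) p2@(0,3) p3@ESC p4@(0,4) -> at (1,5): 0 [-], cum=1
Step 4: p0@ESC p1@ESC p2@(0,4) p3@ESC p4@ESC -> at (1,5): 0 [-], cum=1
Step 5: p0@ESC p1@ESC p2@ESC p3@ESC p4@ESC -> at (1,5): 0 [-], cum=1
Total visits = 1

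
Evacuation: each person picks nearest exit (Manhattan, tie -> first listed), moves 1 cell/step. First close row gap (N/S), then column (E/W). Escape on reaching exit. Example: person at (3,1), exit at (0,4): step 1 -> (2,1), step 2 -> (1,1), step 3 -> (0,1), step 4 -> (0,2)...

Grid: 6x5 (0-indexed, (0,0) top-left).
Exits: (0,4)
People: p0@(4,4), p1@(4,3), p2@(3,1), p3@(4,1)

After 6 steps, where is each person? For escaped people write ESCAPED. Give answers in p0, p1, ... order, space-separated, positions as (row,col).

Step 1: p0:(4,4)->(3,4) | p1:(4,3)->(3,3) | p2:(3,1)->(2,1) | p3:(4,1)->(3,1)
Step 2: p0:(3,4)->(2,4) | p1:(3,3)->(2,3) | p2:(2,1)->(1,1) | p3:(3,1)->(2,1)
Step 3: p0:(2,4)->(1,4) | p1:(2,3)->(1,3) | p2:(1,1)->(0,1) | p3:(2,1)->(1,1)
Step 4: p0:(1,4)->(0,4)->EXIT | p1:(1,3)->(0,3) | p2:(0,1)->(0,2) | p3:(1,1)->(0,1)
Step 5: p0:escaped | p1:(0,3)->(0,4)->EXIT | p2:(0,2)->(0,3) | p3:(0,1)->(0,2)
Step 6: p0:escaped | p1:escaped | p2:(0,3)->(0,4)->EXIT | p3:(0,2)->(0,3)

ESCAPED ESCAPED ESCAPED (0,3)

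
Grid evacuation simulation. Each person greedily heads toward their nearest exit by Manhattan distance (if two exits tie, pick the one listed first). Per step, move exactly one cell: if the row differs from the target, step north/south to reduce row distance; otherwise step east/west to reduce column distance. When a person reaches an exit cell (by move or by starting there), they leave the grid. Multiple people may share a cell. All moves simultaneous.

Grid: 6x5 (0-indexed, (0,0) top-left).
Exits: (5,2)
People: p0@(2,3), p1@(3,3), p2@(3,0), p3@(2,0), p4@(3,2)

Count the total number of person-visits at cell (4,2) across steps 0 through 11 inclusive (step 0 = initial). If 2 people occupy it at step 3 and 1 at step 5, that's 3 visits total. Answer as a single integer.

Answer: 1

Derivation:
Step 0: p0@(2,3) p1@(3,3) p2@(3,0) p3@(2,0) p4@(3,2) -> at (4,2): 0 [-], cum=0
Step 1: p0@(3,3) p1@(4,3) p2@(4,0) p3@(3,0) p4@(4,2) -> at (4,2): 1 [p4], cum=1
Step 2: p0@(4,3) p1@(5,3) p2@(5,0) p3@(4,0) p4@ESC -> at (4,2): 0 [-], cum=1
Step 3: p0@(5,3) p1@ESC p2@(5,1) p3@(5,0) p4@ESC -> at (4,2): 0 [-], cum=1
Step 4: p0@ESC p1@ESC p2@ESC p3@(5,1) p4@ESC -> at (4,2): 0 [-], cum=1
Step 5: p0@ESC p1@ESC p2@ESC p3@ESC p4@ESC -> at (4,2): 0 [-], cum=1
Total visits = 1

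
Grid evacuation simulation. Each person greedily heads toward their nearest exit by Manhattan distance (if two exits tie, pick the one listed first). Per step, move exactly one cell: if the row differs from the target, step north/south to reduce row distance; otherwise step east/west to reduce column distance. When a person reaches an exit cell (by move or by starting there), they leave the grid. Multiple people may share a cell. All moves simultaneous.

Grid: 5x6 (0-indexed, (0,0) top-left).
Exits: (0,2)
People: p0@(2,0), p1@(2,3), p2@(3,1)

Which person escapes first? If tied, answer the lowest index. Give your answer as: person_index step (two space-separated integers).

Answer: 1 3

Derivation:
Step 1: p0:(2,0)->(1,0) | p1:(2,3)->(1,3) | p2:(3,1)->(2,1)
Step 2: p0:(1,0)->(0,0) | p1:(1,3)->(0,3) | p2:(2,1)->(1,1)
Step 3: p0:(0,0)->(0,1) | p1:(0,3)->(0,2)->EXIT | p2:(1,1)->(0,1)
Step 4: p0:(0,1)->(0,2)->EXIT | p1:escaped | p2:(0,1)->(0,2)->EXIT
Exit steps: [4, 3, 4]
First to escape: p1 at step 3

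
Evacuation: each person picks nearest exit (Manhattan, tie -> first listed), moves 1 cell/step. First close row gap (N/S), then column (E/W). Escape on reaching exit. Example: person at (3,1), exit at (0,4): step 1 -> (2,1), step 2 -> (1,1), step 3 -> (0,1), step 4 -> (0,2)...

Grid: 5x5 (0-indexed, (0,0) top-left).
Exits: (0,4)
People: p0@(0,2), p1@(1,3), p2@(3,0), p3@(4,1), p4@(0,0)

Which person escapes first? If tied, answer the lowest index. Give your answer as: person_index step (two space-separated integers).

Step 1: p0:(0,2)->(0,3) | p1:(1,3)->(0,3) | p2:(3,0)->(2,0) | p3:(4,1)->(3,1) | p4:(0,0)->(0,1)
Step 2: p0:(0,3)->(0,4)->EXIT | p1:(0,3)->(0,4)->EXIT | p2:(2,0)->(1,0) | p3:(3,1)->(2,1) | p4:(0,1)->(0,2)
Step 3: p0:escaped | p1:escaped | p2:(1,0)->(0,0) | p3:(2,1)->(1,1) | p4:(0,2)->(0,3)
Step 4: p0:escaped | p1:escaped | p2:(0,0)->(0,1) | p3:(1,1)->(0,1) | p4:(0,3)->(0,4)->EXIT
Step 5: p0:escaped | p1:escaped | p2:(0,1)->(0,2) | p3:(0,1)->(0,2) | p4:escaped
Step 6: p0:escaped | p1:escaped | p2:(0,2)->(0,3) | p3:(0,2)->(0,3) | p4:escaped
Step 7: p0:escaped | p1:escaped | p2:(0,3)->(0,4)->EXIT | p3:(0,3)->(0,4)->EXIT | p4:escaped
Exit steps: [2, 2, 7, 7, 4]
First to escape: p0 at step 2

Answer: 0 2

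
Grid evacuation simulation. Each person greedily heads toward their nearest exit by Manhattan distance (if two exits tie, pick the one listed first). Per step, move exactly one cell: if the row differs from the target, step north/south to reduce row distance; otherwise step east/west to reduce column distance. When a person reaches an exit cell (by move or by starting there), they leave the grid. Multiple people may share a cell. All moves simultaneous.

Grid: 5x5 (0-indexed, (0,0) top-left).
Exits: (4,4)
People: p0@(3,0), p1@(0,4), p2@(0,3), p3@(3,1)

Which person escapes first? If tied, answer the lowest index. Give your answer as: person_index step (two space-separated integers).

Step 1: p0:(3,0)->(4,0) | p1:(0,4)->(1,4) | p2:(0,3)->(1,3) | p3:(3,1)->(4,1)
Step 2: p0:(4,0)->(4,1) | p1:(1,4)->(2,4) | p2:(1,3)->(2,3) | p3:(4,1)->(4,2)
Step 3: p0:(4,1)->(4,2) | p1:(2,4)->(3,4) | p2:(2,3)->(3,3) | p3:(4,2)->(4,3)
Step 4: p0:(4,2)->(4,3) | p1:(3,4)->(4,4)->EXIT | p2:(3,3)->(4,3) | p3:(4,3)->(4,4)->EXIT
Step 5: p0:(4,3)->(4,4)->EXIT | p1:escaped | p2:(4,3)->(4,4)->EXIT | p3:escaped
Exit steps: [5, 4, 5, 4]
First to escape: p1 at step 4

Answer: 1 4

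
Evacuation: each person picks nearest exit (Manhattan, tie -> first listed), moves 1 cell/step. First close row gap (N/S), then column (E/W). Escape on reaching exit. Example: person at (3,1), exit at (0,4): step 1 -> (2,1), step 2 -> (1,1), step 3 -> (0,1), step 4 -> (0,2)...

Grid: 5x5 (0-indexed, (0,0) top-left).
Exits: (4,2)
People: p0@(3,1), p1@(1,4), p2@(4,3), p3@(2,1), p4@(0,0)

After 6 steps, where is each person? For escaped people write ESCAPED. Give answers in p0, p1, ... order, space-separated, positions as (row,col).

Step 1: p0:(3,1)->(4,1) | p1:(1,4)->(2,4) | p2:(4,3)->(4,2)->EXIT | p3:(2,1)->(3,1) | p4:(0,0)->(1,0)
Step 2: p0:(4,1)->(4,2)->EXIT | p1:(2,4)->(3,4) | p2:escaped | p3:(3,1)->(4,1) | p4:(1,0)->(2,0)
Step 3: p0:escaped | p1:(3,4)->(4,4) | p2:escaped | p3:(4,1)->(4,2)->EXIT | p4:(2,0)->(3,0)
Step 4: p0:escaped | p1:(4,4)->(4,3) | p2:escaped | p3:escaped | p4:(3,0)->(4,0)
Step 5: p0:escaped | p1:(4,3)->(4,2)->EXIT | p2:escaped | p3:escaped | p4:(4,0)->(4,1)
Step 6: p0:escaped | p1:escaped | p2:escaped | p3:escaped | p4:(4,1)->(4,2)->EXIT

ESCAPED ESCAPED ESCAPED ESCAPED ESCAPED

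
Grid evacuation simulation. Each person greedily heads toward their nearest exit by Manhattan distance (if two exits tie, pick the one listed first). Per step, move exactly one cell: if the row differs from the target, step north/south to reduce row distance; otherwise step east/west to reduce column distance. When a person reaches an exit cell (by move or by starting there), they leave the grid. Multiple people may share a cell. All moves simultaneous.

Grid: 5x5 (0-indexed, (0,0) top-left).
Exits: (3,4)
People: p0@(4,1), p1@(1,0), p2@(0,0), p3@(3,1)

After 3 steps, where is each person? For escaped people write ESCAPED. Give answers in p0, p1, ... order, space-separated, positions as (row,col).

Step 1: p0:(4,1)->(3,1) | p1:(1,0)->(2,0) | p2:(0,0)->(1,0) | p3:(3,1)->(3,2)
Step 2: p0:(3,1)->(3,2) | p1:(2,0)->(3,0) | p2:(1,0)->(2,0) | p3:(3,2)->(3,3)
Step 3: p0:(3,2)->(3,3) | p1:(3,0)->(3,1) | p2:(2,0)->(3,0) | p3:(3,3)->(3,4)->EXIT

(3,3) (3,1) (3,0) ESCAPED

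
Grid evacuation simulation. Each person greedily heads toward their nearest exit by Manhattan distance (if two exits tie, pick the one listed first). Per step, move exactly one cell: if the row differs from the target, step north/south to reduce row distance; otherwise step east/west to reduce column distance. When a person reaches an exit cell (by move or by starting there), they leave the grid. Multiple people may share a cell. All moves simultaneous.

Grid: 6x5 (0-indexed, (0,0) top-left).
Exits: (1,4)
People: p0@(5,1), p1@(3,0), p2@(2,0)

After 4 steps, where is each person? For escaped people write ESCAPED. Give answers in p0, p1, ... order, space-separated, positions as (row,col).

Step 1: p0:(5,1)->(4,1) | p1:(3,0)->(2,0) | p2:(2,0)->(1,0)
Step 2: p0:(4,1)->(3,1) | p1:(2,0)->(1,0) | p2:(1,0)->(1,1)
Step 3: p0:(3,1)->(2,1) | p1:(1,0)->(1,1) | p2:(1,1)->(1,2)
Step 4: p0:(2,1)->(1,1) | p1:(1,1)->(1,2) | p2:(1,2)->(1,3)

(1,1) (1,2) (1,3)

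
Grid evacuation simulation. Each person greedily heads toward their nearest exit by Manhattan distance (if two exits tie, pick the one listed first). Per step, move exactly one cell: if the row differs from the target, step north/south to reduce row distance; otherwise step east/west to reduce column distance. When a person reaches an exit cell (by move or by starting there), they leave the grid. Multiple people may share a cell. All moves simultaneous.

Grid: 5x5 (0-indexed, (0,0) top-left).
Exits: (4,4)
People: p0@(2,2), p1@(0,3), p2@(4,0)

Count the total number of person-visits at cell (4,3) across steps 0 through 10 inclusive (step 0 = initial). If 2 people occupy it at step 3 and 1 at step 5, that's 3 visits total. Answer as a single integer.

Step 0: p0@(2,2) p1@(0,3) p2@(4,0) -> at (4,3): 0 [-], cum=0
Step 1: p0@(3,2) p1@(1,3) p2@(4,1) -> at (4,3): 0 [-], cum=0
Step 2: p0@(4,2) p1@(2,3) p2@(4,2) -> at (4,3): 0 [-], cum=0
Step 3: p0@(4,3) p1@(3,3) p2@(4,3) -> at (4,3): 2 [p0,p2], cum=2
Step 4: p0@ESC p1@(4,3) p2@ESC -> at (4,3): 1 [p1], cum=3
Step 5: p0@ESC p1@ESC p2@ESC -> at (4,3): 0 [-], cum=3
Total visits = 3

Answer: 3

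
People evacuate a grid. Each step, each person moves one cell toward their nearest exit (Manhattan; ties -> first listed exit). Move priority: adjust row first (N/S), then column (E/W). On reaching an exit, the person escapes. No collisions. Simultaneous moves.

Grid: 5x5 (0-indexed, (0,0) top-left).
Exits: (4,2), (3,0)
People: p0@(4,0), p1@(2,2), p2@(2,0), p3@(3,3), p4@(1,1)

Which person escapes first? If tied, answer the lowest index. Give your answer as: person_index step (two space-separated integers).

Step 1: p0:(4,0)->(3,0)->EXIT | p1:(2,2)->(3,2) | p2:(2,0)->(3,0)->EXIT | p3:(3,3)->(4,3) | p4:(1,1)->(2,1)
Step 2: p0:escaped | p1:(3,2)->(4,2)->EXIT | p2:escaped | p3:(4,3)->(4,2)->EXIT | p4:(2,1)->(3,1)
Step 3: p0:escaped | p1:escaped | p2:escaped | p3:escaped | p4:(3,1)->(3,0)->EXIT
Exit steps: [1, 2, 1, 2, 3]
First to escape: p0 at step 1

Answer: 0 1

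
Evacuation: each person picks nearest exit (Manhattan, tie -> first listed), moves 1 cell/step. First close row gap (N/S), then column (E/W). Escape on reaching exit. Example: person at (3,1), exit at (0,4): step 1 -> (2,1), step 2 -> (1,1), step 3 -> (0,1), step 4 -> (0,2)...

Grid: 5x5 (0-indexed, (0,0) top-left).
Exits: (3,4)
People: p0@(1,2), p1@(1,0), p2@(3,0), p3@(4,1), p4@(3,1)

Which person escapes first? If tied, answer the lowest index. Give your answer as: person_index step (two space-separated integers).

Step 1: p0:(1,2)->(2,2) | p1:(1,0)->(2,0) | p2:(3,0)->(3,1) | p3:(4,1)->(3,1) | p4:(3,1)->(3,2)
Step 2: p0:(2,2)->(3,2) | p1:(2,0)->(3,0) | p2:(3,1)->(3,2) | p3:(3,1)->(3,2) | p4:(3,2)->(3,3)
Step 3: p0:(3,2)->(3,3) | p1:(3,0)->(3,1) | p2:(3,2)->(3,3) | p3:(3,2)->(3,3) | p4:(3,3)->(3,4)->EXIT
Step 4: p0:(3,3)->(3,4)->EXIT | p1:(3,1)->(3,2) | p2:(3,3)->(3,4)->EXIT | p3:(3,3)->(3,4)->EXIT | p4:escaped
Step 5: p0:escaped | p1:(3,2)->(3,3) | p2:escaped | p3:escaped | p4:escaped
Step 6: p0:escaped | p1:(3,3)->(3,4)->EXIT | p2:escaped | p3:escaped | p4:escaped
Exit steps: [4, 6, 4, 4, 3]
First to escape: p4 at step 3

Answer: 4 3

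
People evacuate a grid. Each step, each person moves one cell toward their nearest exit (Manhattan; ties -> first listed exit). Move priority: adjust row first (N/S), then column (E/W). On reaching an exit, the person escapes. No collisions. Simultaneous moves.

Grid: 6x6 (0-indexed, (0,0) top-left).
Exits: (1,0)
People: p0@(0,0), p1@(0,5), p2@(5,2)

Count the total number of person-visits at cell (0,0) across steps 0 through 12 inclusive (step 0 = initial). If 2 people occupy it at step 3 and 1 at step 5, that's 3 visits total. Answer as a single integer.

Step 0: p0@(0,0) p1@(0,5) p2@(5,2) -> at (0,0): 1 [p0], cum=1
Step 1: p0@ESC p1@(1,5) p2@(4,2) -> at (0,0): 0 [-], cum=1
Step 2: p0@ESC p1@(1,4) p2@(3,2) -> at (0,0): 0 [-], cum=1
Step 3: p0@ESC p1@(1,3) p2@(2,2) -> at (0,0): 0 [-], cum=1
Step 4: p0@ESC p1@(1,2) p2@(1,2) -> at (0,0): 0 [-], cum=1
Step 5: p0@ESC p1@(1,1) p2@(1,1) -> at (0,0): 0 [-], cum=1
Step 6: p0@ESC p1@ESC p2@ESC -> at (0,0): 0 [-], cum=1
Total visits = 1

Answer: 1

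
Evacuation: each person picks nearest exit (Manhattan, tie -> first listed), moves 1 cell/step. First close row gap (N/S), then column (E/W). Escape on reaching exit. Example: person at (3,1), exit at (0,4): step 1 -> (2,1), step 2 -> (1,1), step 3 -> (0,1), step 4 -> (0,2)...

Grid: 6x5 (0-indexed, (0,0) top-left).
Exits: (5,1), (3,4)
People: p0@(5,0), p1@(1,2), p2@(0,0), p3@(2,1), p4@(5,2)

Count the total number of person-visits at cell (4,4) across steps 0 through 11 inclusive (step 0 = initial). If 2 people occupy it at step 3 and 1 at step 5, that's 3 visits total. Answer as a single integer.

Answer: 0

Derivation:
Step 0: p0@(5,0) p1@(1,2) p2@(0,0) p3@(2,1) p4@(5,2) -> at (4,4): 0 [-], cum=0
Step 1: p0@ESC p1@(2,2) p2@(1,0) p3@(3,1) p4@ESC -> at (4,4): 0 [-], cum=0
Step 2: p0@ESC p1@(3,2) p2@(2,0) p3@(4,1) p4@ESC -> at (4,4): 0 [-], cum=0
Step 3: p0@ESC p1@(3,3) p2@(3,0) p3@ESC p4@ESC -> at (4,4): 0 [-], cum=0
Step 4: p0@ESC p1@ESC p2@(4,0) p3@ESC p4@ESC -> at (4,4): 0 [-], cum=0
Step 5: p0@ESC p1@ESC p2@(5,0) p3@ESC p4@ESC -> at (4,4): 0 [-], cum=0
Step 6: p0@ESC p1@ESC p2@ESC p3@ESC p4@ESC -> at (4,4): 0 [-], cum=0
Total visits = 0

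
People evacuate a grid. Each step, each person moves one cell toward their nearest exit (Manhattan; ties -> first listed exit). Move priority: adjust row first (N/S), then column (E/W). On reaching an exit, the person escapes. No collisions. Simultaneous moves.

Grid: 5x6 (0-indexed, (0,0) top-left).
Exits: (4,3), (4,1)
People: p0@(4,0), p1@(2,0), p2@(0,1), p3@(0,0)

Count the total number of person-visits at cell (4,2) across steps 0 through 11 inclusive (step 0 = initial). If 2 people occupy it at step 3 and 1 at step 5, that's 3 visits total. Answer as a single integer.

Answer: 0

Derivation:
Step 0: p0@(4,0) p1@(2,0) p2@(0,1) p3@(0,0) -> at (4,2): 0 [-], cum=0
Step 1: p0@ESC p1@(3,0) p2@(1,1) p3@(1,0) -> at (4,2): 0 [-], cum=0
Step 2: p0@ESC p1@(4,0) p2@(2,1) p3@(2,0) -> at (4,2): 0 [-], cum=0
Step 3: p0@ESC p1@ESC p2@(3,1) p3@(3,0) -> at (4,2): 0 [-], cum=0
Step 4: p0@ESC p1@ESC p2@ESC p3@(4,0) -> at (4,2): 0 [-], cum=0
Step 5: p0@ESC p1@ESC p2@ESC p3@ESC -> at (4,2): 0 [-], cum=0
Total visits = 0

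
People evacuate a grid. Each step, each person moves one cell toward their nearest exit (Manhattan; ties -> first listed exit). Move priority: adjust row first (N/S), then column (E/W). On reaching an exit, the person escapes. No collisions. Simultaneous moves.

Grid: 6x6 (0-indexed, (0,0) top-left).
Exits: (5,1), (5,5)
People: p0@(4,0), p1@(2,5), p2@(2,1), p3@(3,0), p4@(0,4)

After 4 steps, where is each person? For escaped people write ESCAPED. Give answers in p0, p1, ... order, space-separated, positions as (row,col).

Step 1: p0:(4,0)->(5,0) | p1:(2,5)->(3,5) | p2:(2,1)->(3,1) | p3:(3,0)->(4,0) | p4:(0,4)->(1,4)
Step 2: p0:(5,0)->(5,1)->EXIT | p1:(3,5)->(4,5) | p2:(3,1)->(4,1) | p3:(4,0)->(5,0) | p4:(1,4)->(2,4)
Step 3: p0:escaped | p1:(4,5)->(5,5)->EXIT | p2:(4,1)->(5,1)->EXIT | p3:(5,0)->(5,1)->EXIT | p4:(2,4)->(3,4)
Step 4: p0:escaped | p1:escaped | p2:escaped | p3:escaped | p4:(3,4)->(4,4)

ESCAPED ESCAPED ESCAPED ESCAPED (4,4)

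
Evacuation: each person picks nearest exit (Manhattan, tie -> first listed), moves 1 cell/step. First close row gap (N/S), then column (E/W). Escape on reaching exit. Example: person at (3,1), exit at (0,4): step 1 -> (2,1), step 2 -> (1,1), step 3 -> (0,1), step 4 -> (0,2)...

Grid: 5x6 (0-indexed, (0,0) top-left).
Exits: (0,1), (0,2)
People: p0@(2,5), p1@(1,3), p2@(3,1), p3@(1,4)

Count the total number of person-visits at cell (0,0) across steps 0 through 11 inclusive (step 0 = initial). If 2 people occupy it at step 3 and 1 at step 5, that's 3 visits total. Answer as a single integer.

Answer: 0

Derivation:
Step 0: p0@(2,5) p1@(1,3) p2@(3,1) p3@(1,4) -> at (0,0): 0 [-], cum=0
Step 1: p0@(1,5) p1@(0,3) p2@(2,1) p3@(0,4) -> at (0,0): 0 [-], cum=0
Step 2: p0@(0,5) p1@ESC p2@(1,1) p3@(0,3) -> at (0,0): 0 [-], cum=0
Step 3: p0@(0,4) p1@ESC p2@ESC p3@ESC -> at (0,0): 0 [-], cum=0
Step 4: p0@(0,3) p1@ESC p2@ESC p3@ESC -> at (0,0): 0 [-], cum=0
Step 5: p0@ESC p1@ESC p2@ESC p3@ESC -> at (0,0): 0 [-], cum=0
Total visits = 0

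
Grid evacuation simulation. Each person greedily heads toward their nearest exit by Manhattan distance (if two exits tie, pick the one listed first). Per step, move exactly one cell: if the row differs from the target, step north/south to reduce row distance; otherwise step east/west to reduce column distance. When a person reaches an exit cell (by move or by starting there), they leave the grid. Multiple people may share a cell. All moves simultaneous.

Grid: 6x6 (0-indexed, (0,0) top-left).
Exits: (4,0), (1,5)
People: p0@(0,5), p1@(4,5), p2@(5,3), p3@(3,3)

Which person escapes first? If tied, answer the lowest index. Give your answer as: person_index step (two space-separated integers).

Step 1: p0:(0,5)->(1,5)->EXIT | p1:(4,5)->(3,5) | p2:(5,3)->(4,3) | p3:(3,3)->(4,3)
Step 2: p0:escaped | p1:(3,5)->(2,5) | p2:(4,3)->(4,2) | p3:(4,3)->(4,2)
Step 3: p0:escaped | p1:(2,5)->(1,5)->EXIT | p2:(4,2)->(4,1) | p3:(4,2)->(4,1)
Step 4: p0:escaped | p1:escaped | p2:(4,1)->(4,0)->EXIT | p3:(4,1)->(4,0)->EXIT
Exit steps: [1, 3, 4, 4]
First to escape: p0 at step 1

Answer: 0 1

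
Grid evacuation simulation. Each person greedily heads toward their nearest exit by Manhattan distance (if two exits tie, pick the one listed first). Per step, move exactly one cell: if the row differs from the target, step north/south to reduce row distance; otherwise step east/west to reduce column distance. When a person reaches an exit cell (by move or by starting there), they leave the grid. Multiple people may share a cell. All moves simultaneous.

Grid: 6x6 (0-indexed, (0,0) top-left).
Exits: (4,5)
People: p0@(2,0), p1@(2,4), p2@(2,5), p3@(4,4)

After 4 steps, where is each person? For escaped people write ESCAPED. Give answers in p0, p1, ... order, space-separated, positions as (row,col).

Step 1: p0:(2,0)->(3,0) | p1:(2,4)->(3,4) | p2:(2,5)->(3,5) | p3:(4,4)->(4,5)->EXIT
Step 2: p0:(3,0)->(4,0) | p1:(3,4)->(4,4) | p2:(3,5)->(4,5)->EXIT | p3:escaped
Step 3: p0:(4,0)->(4,1) | p1:(4,4)->(4,5)->EXIT | p2:escaped | p3:escaped
Step 4: p0:(4,1)->(4,2) | p1:escaped | p2:escaped | p3:escaped

(4,2) ESCAPED ESCAPED ESCAPED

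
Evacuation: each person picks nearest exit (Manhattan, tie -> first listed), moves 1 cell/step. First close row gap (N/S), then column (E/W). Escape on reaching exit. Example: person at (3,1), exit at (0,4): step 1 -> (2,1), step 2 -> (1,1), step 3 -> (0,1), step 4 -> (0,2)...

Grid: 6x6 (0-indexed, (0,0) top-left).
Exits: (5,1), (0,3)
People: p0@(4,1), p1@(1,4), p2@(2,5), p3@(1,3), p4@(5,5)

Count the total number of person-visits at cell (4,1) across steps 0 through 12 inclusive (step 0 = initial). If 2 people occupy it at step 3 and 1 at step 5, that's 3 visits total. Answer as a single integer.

Step 0: p0@(4,1) p1@(1,4) p2@(2,5) p3@(1,3) p4@(5,5) -> at (4,1): 1 [p0], cum=1
Step 1: p0@ESC p1@(0,4) p2@(1,5) p3@ESC p4@(5,4) -> at (4,1): 0 [-], cum=1
Step 2: p0@ESC p1@ESC p2@(0,5) p3@ESC p4@(5,3) -> at (4,1): 0 [-], cum=1
Step 3: p0@ESC p1@ESC p2@(0,4) p3@ESC p4@(5,2) -> at (4,1): 0 [-], cum=1
Step 4: p0@ESC p1@ESC p2@ESC p3@ESC p4@ESC -> at (4,1): 0 [-], cum=1
Total visits = 1

Answer: 1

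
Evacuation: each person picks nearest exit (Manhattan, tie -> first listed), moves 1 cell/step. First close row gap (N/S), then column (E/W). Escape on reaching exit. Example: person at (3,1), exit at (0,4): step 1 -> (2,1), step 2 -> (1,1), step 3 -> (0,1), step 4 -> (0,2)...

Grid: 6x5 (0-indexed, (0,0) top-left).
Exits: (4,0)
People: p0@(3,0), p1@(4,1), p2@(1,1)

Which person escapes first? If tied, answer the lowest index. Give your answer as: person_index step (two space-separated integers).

Step 1: p0:(3,0)->(4,0)->EXIT | p1:(4,1)->(4,0)->EXIT | p2:(1,1)->(2,1)
Step 2: p0:escaped | p1:escaped | p2:(2,1)->(3,1)
Step 3: p0:escaped | p1:escaped | p2:(3,1)->(4,1)
Step 4: p0:escaped | p1:escaped | p2:(4,1)->(4,0)->EXIT
Exit steps: [1, 1, 4]
First to escape: p0 at step 1

Answer: 0 1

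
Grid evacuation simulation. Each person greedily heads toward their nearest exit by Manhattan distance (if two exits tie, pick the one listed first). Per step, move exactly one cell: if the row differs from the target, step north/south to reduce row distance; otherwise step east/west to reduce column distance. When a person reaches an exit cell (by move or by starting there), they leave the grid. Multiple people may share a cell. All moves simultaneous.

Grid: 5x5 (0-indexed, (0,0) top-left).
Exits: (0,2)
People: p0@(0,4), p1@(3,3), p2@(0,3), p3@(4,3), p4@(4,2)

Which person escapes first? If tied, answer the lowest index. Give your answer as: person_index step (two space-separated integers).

Answer: 2 1

Derivation:
Step 1: p0:(0,4)->(0,3) | p1:(3,3)->(2,3) | p2:(0,3)->(0,2)->EXIT | p3:(4,3)->(3,3) | p4:(4,2)->(3,2)
Step 2: p0:(0,3)->(0,2)->EXIT | p1:(2,3)->(1,3) | p2:escaped | p3:(3,3)->(2,3) | p4:(3,2)->(2,2)
Step 3: p0:escaped | p1:(1,3)->(0,3) | p2:escaped | p3:(2,3)->(1,3) | p4:(2,2)->(1,2)
Step 4: p0:escaped | p1:(0,3)->(0,2)->EXIT | p2:escaped | p3:(1,3)->(0,3) | p4:(1,2)->(0,2)->EXIT
Step 5: p0:escaped | p1:escaped | p2:escaped | p3:(0,3)->(0,2)->EXIT | p4:escaped
Exit steps: [2, 4, 1, 5, 4]
First to escape: p2 at step 1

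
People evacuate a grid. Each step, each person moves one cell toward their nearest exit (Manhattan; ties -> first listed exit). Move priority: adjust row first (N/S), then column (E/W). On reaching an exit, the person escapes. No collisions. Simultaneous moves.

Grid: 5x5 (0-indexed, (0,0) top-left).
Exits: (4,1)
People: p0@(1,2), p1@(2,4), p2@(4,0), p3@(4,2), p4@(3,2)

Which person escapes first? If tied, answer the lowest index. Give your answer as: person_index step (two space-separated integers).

Answer: 2 1

Derivation:
Step 1: p0:(1,2)->(2,2) | p1:(2,4)->(3,4) | p2:(4,0)->(4,1)->EXIT | p3:(4,2)->(4,1)->EXIT | p4:(3,2)->(4,2)
Step 2: p0:(2,2)->(3,2) | p1:(3,4)->(4,4) | p2:escaped | p3:escaped | p4:(4,2)->(4,1)->EXIT
Step 3: p0:(3,2)->(4,2) | p1:(4,4)->(4,3) | p2:escaped | p3:escaped | p4:escaped
Step 4: p0:(4,2)->(4,1)->EXIT | p1:(4,3)->(4,2) | p2:escaped | p3:escaped | p4:escaped
Step 5: p0:escaped | p1:(4,2)->(4,1)->EXIT | p2:escaped | p3:escaped | p4:escaped
Exit steps: [4, 5, 1, 1, 2]
First to escape: p2 at step 1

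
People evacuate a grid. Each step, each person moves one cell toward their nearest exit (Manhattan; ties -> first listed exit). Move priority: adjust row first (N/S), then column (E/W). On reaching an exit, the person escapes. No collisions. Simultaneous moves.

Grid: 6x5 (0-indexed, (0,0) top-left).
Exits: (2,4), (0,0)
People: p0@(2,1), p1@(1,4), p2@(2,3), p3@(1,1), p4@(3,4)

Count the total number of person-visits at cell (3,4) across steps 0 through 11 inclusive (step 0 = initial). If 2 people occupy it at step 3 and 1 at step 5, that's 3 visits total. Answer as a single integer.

Answer: 1

Derivation:
Step 0: p0@(2,1) p1@(1,4) p2@(2,3) p3@(1,1) p4@(3,4) -> at (3,4): 1 [p4], cum=1
Step 1: p0@(2,2) p1@ESC p2@ESC p3@(0,1) p4@ESC -> at (3,4): 0 [-], cum=1
Step 2: p0@(2,3) p1@ESC p2@ESC p3@ESC p4@ESC -> at (3,4): 0 [-], cum=1
Step 3: p0@ESC p1@ESC p2@ESC p3@ESC p4@ESC -> at (3,4): 0 [-], cum=1
Total visits = 1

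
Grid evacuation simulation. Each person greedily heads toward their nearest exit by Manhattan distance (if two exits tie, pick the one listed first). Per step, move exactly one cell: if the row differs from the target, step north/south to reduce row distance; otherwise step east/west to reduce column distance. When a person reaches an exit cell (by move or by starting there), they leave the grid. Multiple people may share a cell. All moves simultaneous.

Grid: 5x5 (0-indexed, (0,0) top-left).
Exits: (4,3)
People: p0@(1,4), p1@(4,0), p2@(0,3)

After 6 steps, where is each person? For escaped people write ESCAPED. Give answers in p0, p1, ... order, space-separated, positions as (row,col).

Step 1: p0:(1,4)->(2,4) | p1:(4,0)->(4,1) | p2:(0,3)->(1,3)
Step 2: p0:(2,4)->(3,4) | p1:(4,1)->(4,2) | p2:(1,3)->(2,3)
Step 3: p0:(3,4)->(4,4) | p1:(4,2)->(4,3)->EXIT | p2:(2,3)->(3,3)
Step 4: p0:(4,4)->(4,3)->EXIT | p1:escaped | p2:(3,3)->(4,3)->EXIT

ESCAPED ESCAPED ESCAPED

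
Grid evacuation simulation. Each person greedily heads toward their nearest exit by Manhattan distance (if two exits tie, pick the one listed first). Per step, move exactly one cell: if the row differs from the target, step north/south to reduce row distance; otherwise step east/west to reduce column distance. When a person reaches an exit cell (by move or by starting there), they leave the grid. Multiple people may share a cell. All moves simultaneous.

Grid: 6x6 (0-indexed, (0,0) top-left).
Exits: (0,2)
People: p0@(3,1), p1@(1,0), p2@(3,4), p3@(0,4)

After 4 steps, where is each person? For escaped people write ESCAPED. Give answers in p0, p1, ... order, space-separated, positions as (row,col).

Step 1: p0:(3,1)->(2,1) | p1:(1,0)->(0,0) | p2:(3,4)->(2,4) | p3:(0,4)->(0,3)
Step 2: p0:(2,1)->(1,1) | p1:(0,0)->(0,1) | p2:(2,4)->(1,4) | p3:(0,3)->(0,2)->EXIT
Step 3: p0:(1,1)->(0,1) | p1:(0,1)->(0,2)->EXIT | p2:(1,4)->(0,4) | p3:escaped
Step 4: p0:(0,1)->(0,2)->EXIT | p1:escaped | p2:(0,4)->(0,3) | p3:escaped

ESCAPED ESCAPED (0,3) ESCAPED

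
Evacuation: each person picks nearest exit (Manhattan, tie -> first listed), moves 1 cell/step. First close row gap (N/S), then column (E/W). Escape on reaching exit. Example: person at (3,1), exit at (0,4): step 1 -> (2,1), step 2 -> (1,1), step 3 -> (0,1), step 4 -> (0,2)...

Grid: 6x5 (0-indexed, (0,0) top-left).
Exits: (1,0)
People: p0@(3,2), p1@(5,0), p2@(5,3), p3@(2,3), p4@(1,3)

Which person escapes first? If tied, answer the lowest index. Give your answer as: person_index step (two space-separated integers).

Answer: 4 3

Derivation:
Step 1: p0:(3,2)->(2,2) | p1:(5,0)->(4,0) | p2:(5,3)->(4,3) | p3:(2,3)->(1,3) | p4:(1,3)->(1,2)
Step 2: p0:(2,2)->(1,2) | p1:(4,0)->(3,0) | p2:(4,3)->(3,3) | p3:(1,3)->(1,2) | p4:(1,2)->(1,1)
Step 3: p0:(1,2)->(1,1) | p1:(3,0)->(2,0) | p2:(3,3)->(2,3) | p3:(1,2)->(1,1) | p4:(1,1)->(1,0)->EXIT
Step 4: p0:(1,1)->(1,0)->EXIT | p1:(2,0)->(1,0)->EXIT | p2:(2,3)->(1,3) | p3:(1,1)->(1,0)->EXIT | p4:escaped
Step 5: p0:escaped | p1:escaped | p2:(1,3)->(1,2) | p3:escaped | p4:escaped
Step 6: p0:escaped | p1:escaped | p2:(1,2)->(1,1) | p3:escaped | p4:escaped
Step 7: p0:escaped | p1:escaped | p2:(1,1)->(1,0)->EXIT | p3:escaped | p4:escaped
Exit steps: [4, 4, 7, 4, 3]
First to escape: p4 at step 3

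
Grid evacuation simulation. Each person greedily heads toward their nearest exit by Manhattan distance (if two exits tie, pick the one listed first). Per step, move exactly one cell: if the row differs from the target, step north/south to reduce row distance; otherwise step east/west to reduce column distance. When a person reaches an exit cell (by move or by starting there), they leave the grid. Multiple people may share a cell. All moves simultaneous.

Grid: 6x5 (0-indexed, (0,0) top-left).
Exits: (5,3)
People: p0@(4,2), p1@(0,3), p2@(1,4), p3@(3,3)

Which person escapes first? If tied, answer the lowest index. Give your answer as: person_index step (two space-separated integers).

Answer: 0 2

Derivation:
Step 1: p0:(4,2)->(5,2) | p1:(0,3)->(1,3) | p2:(1,4)->(2,4) | p3:(3,3)->(4,3)
Step 2: p0:(5,2)->(5,3)->EXIT | p1:(1,3)->(2,3) | p2:(2,4)->(3,4) | p3:(4,3)->(5,3)->EXIT
Step 3: p0:escaped | p1:(2,3)->(3,3) | p2:(3,4)->(4,4) | p3:escaped
Step 4: p0:escaped | p1:(3,3)->(4,3) | p2:(4,4)->(5,4) | p3:escaped
Step 5: p0:escaped | p1:(4,3)->(5,3)->EXIT | p2:(5,4)->(5,3)->EXIT | p3:escaped
Exit steps: [2, 5, 5, 2]
First to escape: p0 at step 2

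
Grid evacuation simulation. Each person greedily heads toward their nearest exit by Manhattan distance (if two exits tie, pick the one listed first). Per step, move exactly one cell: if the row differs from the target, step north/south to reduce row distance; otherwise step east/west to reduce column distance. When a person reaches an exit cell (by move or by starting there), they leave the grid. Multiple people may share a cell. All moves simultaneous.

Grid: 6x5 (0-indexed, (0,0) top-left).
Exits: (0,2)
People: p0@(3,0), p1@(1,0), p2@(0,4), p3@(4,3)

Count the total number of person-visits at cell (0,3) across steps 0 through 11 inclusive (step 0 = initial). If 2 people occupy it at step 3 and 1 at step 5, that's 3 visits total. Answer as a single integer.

Step 0: p0@(3,0) p1@(1,0) p2@(0,4) p3@(4,3) -> at (0,3): 0 [-], cum=0
Step 1: p0@(2,0) p1@(0,0) p2@(0,3) p3@(3,3) -> at (0,3): 1 [p2], cum=1
Step 2: p0@(1,0) p1@(0,1) p2@ESC p3@(2,3) -> at (0,3): 0 [-], cum=1
Step 3: p0@(0,0) p1@ESC p2@ESC p3@(1,3) -> at (0,3): 0 [-], cum=1
Step 4: p0@(0,1) p1@ESC p2@ESC p3@(0,3) -> at (0,3): 1 [p3], cum=2
Step 5: p0@ESC p1@ESC p2@ESC p3@ESC -> at (0,3): 0 [-], cum=2
Total visits = 2

Answer: 2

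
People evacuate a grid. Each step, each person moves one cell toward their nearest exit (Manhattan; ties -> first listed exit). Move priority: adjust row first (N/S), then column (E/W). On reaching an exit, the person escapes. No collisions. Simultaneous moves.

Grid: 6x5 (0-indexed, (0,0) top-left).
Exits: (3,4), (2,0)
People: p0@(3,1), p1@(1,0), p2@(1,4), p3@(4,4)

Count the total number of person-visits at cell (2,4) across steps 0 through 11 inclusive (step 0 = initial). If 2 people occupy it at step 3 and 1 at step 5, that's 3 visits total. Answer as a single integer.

Step 0: p0@(3,1) p1@(1,0) p2@(1,4) p3@(4,4) -> at (2,4): 0 [-], cum=0
Step 1: p0@(2,1) p1@ESC p2@(2,4) p3@ESC -> at (2,4): 1 [p2], cum=1
Step 2: p0@ESC p1@ESC p2@ESC p3@ESC -> at (2,4): 0 [-], cum=1
Total visits = 1

Answer: 1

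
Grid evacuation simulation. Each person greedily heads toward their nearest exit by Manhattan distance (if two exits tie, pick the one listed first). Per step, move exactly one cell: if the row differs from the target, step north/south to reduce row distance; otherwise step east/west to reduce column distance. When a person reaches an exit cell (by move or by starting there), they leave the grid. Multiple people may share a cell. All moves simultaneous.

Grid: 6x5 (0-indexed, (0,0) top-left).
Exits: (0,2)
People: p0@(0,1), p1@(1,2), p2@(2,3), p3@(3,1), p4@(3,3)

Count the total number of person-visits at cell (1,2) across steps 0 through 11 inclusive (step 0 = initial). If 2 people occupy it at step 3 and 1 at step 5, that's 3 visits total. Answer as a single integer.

Step 0: p0@(0,1) p1@(1,2) p2@(2,3) p3@(3,1) p4@(3,3) -> at (1,2): 1 [p1], cum=1
Step 1: p0@ESC p1@ESC p2@(1,3) p3@(2,1) p4@(2,3) -> at (1,2): 0 [-], cum=1
Step 2: p0@ESC p1@ESC p2@(0,3) p3@(1,1) p4@(1,3) -> at (1,2): 0 [-], cum=1
Step 3: p0@ESC p1@ESC p2@ESC p3@(0,1) p4@(0,3) -> at (1,2): 0 [-], cum=1
Step 4: p0@ESC p1@ESC p2@ESC p3@ESC p4@ESC -> at (1,2): 0 [-], cum=1
Total visits = 1

Answer: 1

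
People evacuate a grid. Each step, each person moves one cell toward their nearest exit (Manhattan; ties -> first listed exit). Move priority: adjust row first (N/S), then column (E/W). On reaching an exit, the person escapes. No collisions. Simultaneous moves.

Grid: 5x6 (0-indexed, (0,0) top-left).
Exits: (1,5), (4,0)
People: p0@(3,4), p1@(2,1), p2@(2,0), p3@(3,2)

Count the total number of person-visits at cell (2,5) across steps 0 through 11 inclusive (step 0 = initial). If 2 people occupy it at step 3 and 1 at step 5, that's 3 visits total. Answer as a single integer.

Step 0: p0@(3,4) p1@(2,1) p2@(2,0) p3@(3,2) -> at (2,5): 0 [-], cum=0
Step 1: p0@(2,4) p1@(3,1) p2@(3,0) p3@(4,2) -> at (2,5): 0 [-], cum=0
Step 2: p0@(1,4) p1@(4,1) p2@ESC p3@(4,1) -> at (2,5): 0 [-], cum=0
Step 3: p0@ESC p1@ESC p2@ESC p3@ESC -> at (2,5): 0 [-], cum=0
Total visits = 0

Answer: 0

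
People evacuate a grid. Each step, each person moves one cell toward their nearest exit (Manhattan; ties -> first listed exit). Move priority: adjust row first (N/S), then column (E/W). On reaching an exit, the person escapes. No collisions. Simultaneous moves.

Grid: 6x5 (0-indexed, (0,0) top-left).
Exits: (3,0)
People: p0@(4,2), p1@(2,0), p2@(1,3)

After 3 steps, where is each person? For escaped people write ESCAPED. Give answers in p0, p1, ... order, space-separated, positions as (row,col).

Step 1: p0:(4,2)->(3,2) | p1:(2,0)->(3,0)->EXIT | p2:(1,3)->(2,3)
Step 2: p0:(3,2)->(3,1) | p1:escaped | p2:(2,3)->(3,3)
Step 3: p0:(3,1)->(3,0)->EXIT | p1:escaped | p2:(3,3)->(3,2)

ESCAPED ESCAPED (3,2)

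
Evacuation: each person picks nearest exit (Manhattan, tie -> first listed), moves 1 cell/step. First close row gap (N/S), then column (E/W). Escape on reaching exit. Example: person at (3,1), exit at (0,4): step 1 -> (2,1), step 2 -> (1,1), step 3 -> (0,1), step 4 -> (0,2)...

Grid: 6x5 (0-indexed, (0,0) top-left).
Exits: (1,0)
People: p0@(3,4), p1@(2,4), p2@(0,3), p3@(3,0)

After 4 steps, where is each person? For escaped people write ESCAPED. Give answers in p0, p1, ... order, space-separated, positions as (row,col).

Step 1: p0:(3,4)->(2,4) | p1:(2,4)->(1,4) | p2:(0,3)->(1,3) | p3:(3,0)->(2,0)
Step 2: p0:(2,4)->(1,4) | p1:(1,4)->(1,3) | p2:(1,3)->(1,2) | p3:(2,0)->(1,0)->EXIT
Step 3: p0:(1,4)->(1,3) | p1:(1,3)->(1,2) | p2:(1,2)->(1,1) | p3:escaped
Step 4: p0:(1,3)->(1,2) | p1:(1,2)->(1,1) | p2:(1,1)->(1,0)->EXIT | p3:escaped

(1,2) (1,1) ESCAPED ESCAPED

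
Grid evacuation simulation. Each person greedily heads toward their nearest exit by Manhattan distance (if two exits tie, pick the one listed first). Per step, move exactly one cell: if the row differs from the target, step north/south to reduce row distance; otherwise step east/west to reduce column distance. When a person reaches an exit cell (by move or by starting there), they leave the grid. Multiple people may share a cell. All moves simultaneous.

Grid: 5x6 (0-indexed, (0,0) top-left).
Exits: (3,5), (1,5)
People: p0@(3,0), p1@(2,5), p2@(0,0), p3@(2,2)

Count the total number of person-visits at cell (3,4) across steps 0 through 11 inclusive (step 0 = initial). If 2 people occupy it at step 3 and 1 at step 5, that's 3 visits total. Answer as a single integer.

Step 0: p0@(3,0) p1@(2,5) p2@(0,0) p3@(2,2) -> at (3,4): 0 [-], cum=0
Step 1: p0@(3,1) p1@ESC p2@(1,0) p3@(3,2) -> at (3,4): 0 [-], cum=0
Step 2: p0@(3,2) p1@ESC p2@(1,1) p3@(3,3) -> at (3,4): 0 [-], cum=0
Step 3: p0@(3,3) p1@ESC p2@(1,2) p3@(3,4) -> at (3,4): 1 [p3], cum=1
Step 4: p0@(3,4) p1@ESC p2@(1,3) p3@ESC -> at (3,4): 1 [p0], cum=2
Step 5: p0@ESC p1@ESC p2@(1,4) p3@ESC -> at (3,4): 0 [-], cum=2
Step 6: p0@ESC p1@ESC p2@ESC p3@ESC -> at (3,4): 0 [-], cum=2
Total visits = 2

Answer: 2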